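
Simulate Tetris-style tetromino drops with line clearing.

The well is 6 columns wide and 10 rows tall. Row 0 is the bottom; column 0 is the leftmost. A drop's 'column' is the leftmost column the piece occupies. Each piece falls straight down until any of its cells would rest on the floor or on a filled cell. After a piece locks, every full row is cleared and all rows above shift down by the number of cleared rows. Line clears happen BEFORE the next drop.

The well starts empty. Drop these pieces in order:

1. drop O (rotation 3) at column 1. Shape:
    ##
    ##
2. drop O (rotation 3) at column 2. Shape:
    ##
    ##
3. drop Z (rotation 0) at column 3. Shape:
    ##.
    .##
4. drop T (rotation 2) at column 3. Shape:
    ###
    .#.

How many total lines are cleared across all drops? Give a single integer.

Answer: 0

Derivation:
Drop 1: O rot3 at col 1 lands with bottom-row=0; cleared 0 line(s) (total 0); column heights now [0 2 2 0 0 0], max=2
Drop 2: O rot3 at col 2 lands with bottom-row=2; cleared 0 line(s) (total 0); column heights now [0 2 4 4 0 0], max=4
Drop 3: Z rot0 at col 3 lands with bottom-row=3; cleared 0 line(s) (total 0); column heights now [0 2 4 5 5 4], max=5
Drop 4: T rot2 at col 3 lands with bottom-row=5; cleared 0 line(s) (total 0); column heights now [0 2 4 7 7 7], max=7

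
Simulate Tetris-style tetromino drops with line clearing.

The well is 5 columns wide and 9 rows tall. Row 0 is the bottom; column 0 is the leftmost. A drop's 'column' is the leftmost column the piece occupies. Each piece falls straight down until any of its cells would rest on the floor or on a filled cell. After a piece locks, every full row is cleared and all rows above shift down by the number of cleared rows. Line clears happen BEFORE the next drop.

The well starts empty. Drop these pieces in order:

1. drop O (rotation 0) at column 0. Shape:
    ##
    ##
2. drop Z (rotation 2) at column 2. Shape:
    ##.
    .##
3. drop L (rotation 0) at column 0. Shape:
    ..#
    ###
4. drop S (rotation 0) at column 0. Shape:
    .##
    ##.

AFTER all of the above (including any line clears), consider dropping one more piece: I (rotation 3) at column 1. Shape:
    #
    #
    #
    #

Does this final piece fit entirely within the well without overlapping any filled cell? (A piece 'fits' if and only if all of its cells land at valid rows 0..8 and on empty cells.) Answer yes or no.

Drop 1: O rot0 at col 0 lands with bottom-row=0; cleared 0 line(s) (total 0); column heights now [2 2 0 0 0], max=2
Drop 2: Z rot2 at col 2 lands with bottom-row=0; cleared 0 line(s) (total 0); column heights now [2 2 2 2 1], max=2
Drop 3: L rot0 at col 0 lands with bottom-row=2; cleared 0 line(s) (total 0); column heights now [3 3 4 2 1], max=4
Drop 4: S rot0 at col 0 lands with bottom-row=3; cleared 0 line(s) (total 0); column heights now [4 5 5 2 1], max=5
Test piece I rot3 at col 1 (width 1): heights before test = [4 5 5 2 1]; fits = True

Answer: yes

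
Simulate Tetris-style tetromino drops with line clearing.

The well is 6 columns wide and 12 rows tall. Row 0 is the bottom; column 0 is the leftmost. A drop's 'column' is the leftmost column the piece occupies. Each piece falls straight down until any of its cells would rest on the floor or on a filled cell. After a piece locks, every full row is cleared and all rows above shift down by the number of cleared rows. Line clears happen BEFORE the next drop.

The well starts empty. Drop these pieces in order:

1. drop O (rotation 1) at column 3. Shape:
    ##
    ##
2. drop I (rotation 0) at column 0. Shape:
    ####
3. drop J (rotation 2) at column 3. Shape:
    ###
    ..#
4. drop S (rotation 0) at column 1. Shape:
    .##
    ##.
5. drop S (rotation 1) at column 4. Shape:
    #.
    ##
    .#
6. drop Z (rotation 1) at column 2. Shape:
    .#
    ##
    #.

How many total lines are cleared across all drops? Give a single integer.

Answer: 0

Derivation:
Drop 1: O rot1 at col 3 lands with bottom-row=0; cleared 0 line(s) (total 0); column heights now [0 0 0 2 2 0], max=2
Drop 2: I rot0 at col 0 lands with bottom-row=2; cleared 0 line(s) (total 0); column heights now [3 3 3 3 2 0], max=3
Drop 3: J rot2 at col 3 lands with bottom-row=2; cleared 0 line(s) (total 0); column heights now [3 3 3 4 4 4], max=4
Drop 4: S rot0 at col 1 lands with bottom-row=3; cleared 0 line(s) (total 0); column heights now [3 4 5 5 4 4], max=5
Drop 5: S rot1 at col 4 lands with bottom-row=4; cleared 0 line(s) (total 0); column heights now [3 4 5 5 7 6], max=7
Drop 6: Z rot1 at col 2 lands with bottom-row=5; cleared 0 line(s) (total 0); column heights now [3 4 7 8 7 6], max=8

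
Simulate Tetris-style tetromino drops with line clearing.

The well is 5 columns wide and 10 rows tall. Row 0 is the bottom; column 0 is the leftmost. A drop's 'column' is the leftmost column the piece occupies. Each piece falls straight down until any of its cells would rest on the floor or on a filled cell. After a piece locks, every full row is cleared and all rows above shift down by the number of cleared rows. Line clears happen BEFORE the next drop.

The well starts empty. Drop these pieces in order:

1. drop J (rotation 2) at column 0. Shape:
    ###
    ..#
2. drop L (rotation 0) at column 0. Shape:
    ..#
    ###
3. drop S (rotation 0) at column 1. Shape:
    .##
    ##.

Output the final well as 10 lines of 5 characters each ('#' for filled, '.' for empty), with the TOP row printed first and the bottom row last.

Answer: .....
.....
.....
.....
..##.
.##..
..#..
###..
###..
..#..

Derivation:
Drop 1: J rot2 at col 0 lands with bottom-row=0; cleared 0 line(s) (total 0); column heights now [2 2 2 0 0], max=2
Drop 2: L rot0 at col 0 lands with bottom-row=2; cleared 0 line(s) (total 0); column heights now [3 3 4 0 0], max=4
Drop 3: S rot0 at col 1 lands with bottom-row=4; cleared 0 line(s) (total 0); column heights now [3 5 6 6 0], max=6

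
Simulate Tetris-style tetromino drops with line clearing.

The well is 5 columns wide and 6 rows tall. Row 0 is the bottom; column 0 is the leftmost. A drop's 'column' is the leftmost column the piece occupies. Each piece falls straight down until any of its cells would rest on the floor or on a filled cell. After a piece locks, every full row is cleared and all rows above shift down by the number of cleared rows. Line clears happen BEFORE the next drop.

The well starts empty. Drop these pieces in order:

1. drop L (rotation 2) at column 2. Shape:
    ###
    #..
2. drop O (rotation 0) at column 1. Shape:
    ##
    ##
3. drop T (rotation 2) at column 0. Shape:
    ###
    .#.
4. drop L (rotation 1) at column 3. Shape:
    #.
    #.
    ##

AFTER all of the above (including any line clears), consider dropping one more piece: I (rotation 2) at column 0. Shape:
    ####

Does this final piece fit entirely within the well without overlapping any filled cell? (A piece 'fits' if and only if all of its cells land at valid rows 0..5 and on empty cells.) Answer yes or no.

Drop 1: L rot2 at col 2 lands with bottom-row=0; cleared 0 line(s) (total 0); column heights now [0 0 2 2 2], max=2
Drop 2: O rot0 at col 1 lands with bottom-row=2; cleared 0 line(s) (total 0); column heights now [0 4 4 2 2], max=4
Drop 3: T rot2 at col 0 lands with bottom-row=4; cleared 0 line(s) (total 0); column heights now [6 6 6 2 2], max=6
Drop 4: L rot1 at col 3 lands with bottom-row=2; cleared 0 line(s) (total 0); column heights now [6 6 6 5 3], max=6
Test piece I rot2 at col 0 (width 4): heights before test = [6 6 6 5 3]; fits = False

Answer: no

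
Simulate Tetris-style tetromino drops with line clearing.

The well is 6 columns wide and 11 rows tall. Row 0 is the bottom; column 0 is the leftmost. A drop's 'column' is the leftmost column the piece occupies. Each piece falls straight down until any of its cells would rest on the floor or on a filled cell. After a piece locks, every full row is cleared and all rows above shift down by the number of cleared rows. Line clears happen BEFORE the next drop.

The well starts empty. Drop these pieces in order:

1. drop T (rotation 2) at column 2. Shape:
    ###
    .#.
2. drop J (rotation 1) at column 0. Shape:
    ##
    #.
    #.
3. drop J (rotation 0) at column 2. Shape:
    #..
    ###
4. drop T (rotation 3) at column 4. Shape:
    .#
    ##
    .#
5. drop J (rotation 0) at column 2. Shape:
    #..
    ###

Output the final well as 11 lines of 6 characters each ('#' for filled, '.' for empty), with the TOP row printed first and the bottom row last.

Drop 1: T rot2 at col 2 lands with bottom-row=0; cleared 0 line(s) (total 0); column heights now [0 0 2 2 2 0], max=2
Drop 2: J rot1 at col 0 lands with bottom-row=0; cleared 0 line(s) (total 0); column heights now [3 3 2 2 2 0], max=3
Drop 3: J rot0 at col 2 lands with bottom-row=2; cleared 0 line(s) (total 0); column heights now [3 3 4 3 3 0], max=4
Drop 4: T rot3 at col 4 lands with bottom-row=2; cleared 1 line(s) (total 1); column heights now [2 0 3 2 3 4], max=4
Drop 5: J rot0 at col 2 lands with bottom-row=3; cleared 0 line(s) (total 1); column heights now [2 0 5 4 4 4], max=5

Answer: ......
......
......
......
......
......
..#...
..####
..#.##
#.###.
#..#..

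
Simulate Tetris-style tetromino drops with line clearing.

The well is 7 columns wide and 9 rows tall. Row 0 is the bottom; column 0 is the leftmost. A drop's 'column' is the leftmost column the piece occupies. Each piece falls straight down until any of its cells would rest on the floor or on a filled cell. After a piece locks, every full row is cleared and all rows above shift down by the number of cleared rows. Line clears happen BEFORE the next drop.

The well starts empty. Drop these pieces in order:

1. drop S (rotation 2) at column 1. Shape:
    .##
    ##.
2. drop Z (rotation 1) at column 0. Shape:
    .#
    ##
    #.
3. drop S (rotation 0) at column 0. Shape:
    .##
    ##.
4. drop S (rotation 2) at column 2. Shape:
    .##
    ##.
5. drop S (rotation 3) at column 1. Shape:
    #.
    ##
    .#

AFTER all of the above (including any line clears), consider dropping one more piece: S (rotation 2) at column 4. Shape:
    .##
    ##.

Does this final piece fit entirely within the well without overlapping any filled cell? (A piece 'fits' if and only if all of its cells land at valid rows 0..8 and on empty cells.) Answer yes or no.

Drop 1: S rot2 at col 1 lands with bottom-row=0; cleared 0 line(s) (total 0); column heights now [0 1 2 2 0 0 0], max=2
Drop 2: Z rot1 at col 0 lands with bottom-row=0; cleared 0 line(s) (total 0); column heights now [2 3 2 2 0 0 0], max=3
Drop 3: S rot0 at col 0 lands with bottom-row=3; cleared 0 line(s) (total 0); column heights now [4 5 5 2 0 0 0], max=5
Drop 4: S rot2 at col 2 lands with bottom-row=5; cleared 0 line(s) (total 0); column heights now [4 5 6 7 7 0 0], max=7
Drop 5: S rot3 at col 1 lands with bottom-row=6; cleared 0 line(s) (total 0); column heights now [4 9 8 7 7 0 0], max=9
Test piece S rot2 at col 4 (width 3): heights before test = [4 9 8 7 7 0 0]; fits = True

Answer: yes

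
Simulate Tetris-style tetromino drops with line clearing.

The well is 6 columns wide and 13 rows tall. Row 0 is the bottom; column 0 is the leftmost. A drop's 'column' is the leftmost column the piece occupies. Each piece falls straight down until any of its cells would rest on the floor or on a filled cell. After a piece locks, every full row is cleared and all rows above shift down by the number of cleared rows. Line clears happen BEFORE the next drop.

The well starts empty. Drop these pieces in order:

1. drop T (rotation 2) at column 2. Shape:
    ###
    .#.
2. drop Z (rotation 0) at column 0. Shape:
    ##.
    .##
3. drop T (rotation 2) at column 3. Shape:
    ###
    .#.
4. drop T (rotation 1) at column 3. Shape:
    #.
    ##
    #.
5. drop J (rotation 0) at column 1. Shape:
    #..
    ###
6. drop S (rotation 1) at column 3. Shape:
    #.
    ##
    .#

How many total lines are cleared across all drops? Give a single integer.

Drop 1: T rot2 at col 2 lands with bottom-row=0; cleared 0 line(s) (total 0); column heights now [0 0 2 2 2 0], max=2
Drop 2: Z rot0 at col 0 lands with bottom-row=2; cleared 0 line(s) (total 0); column heights now [4 4 3 2 2 0], max=4
Drop 3: T rot2 at col 3 lands with bottom-row=2; cleared 0 line(s) (total 0); column heights now [4 4 3 4 4 4], max=4
Drop 4: T rot1 at col 3 lands with bottom-row=4; cleared 0 line(s) (total 0); column heights now [4 4 3 7 6 4], max=7
Drop 5: J rot0 at col 1 lands with bottom-row=7; cleared 0 line(s) (total 0); column heights now [4 9 8 8 6 4], max=9
Drop 6: S rot1 at col 3 lands with bottom-row=7; cleared 0 line(s) (total 0); column heights now [4 9 8 10 9 4], max=10

Answer: 0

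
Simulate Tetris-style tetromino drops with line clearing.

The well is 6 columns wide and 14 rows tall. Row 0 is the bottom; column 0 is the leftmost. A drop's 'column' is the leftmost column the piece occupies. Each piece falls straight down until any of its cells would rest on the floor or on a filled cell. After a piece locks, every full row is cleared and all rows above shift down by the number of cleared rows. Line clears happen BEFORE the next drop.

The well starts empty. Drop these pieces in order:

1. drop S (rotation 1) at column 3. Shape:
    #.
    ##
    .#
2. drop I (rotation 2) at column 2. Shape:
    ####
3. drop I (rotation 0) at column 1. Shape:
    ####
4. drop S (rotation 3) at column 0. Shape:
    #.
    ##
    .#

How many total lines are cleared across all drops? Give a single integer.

Answer: 0

Derivation:
Drop 1: S rot1 at col 3 lands with bottom-row=0; cleared 0 line(s) (total 0); column heights now [0 0 0 3 2 0], max=3
Drop 2: I rot2 at col 2 lands with bottom-row=3; cleared 0 line(s) (total 0); column heights now [0 0 4 4 4 4], max=4
Drop 3: I rot0 at col 1 lands with bottom-row=4; cleared 0 line(s) (total 0); column heights now [0 5 5 5 5 4], max=5
Drop 4: S rot3 at col 0 lands with bottom-row=5; cleared 0 line(s) (total 0); column heights now [8 7 5 5 5 4], max=8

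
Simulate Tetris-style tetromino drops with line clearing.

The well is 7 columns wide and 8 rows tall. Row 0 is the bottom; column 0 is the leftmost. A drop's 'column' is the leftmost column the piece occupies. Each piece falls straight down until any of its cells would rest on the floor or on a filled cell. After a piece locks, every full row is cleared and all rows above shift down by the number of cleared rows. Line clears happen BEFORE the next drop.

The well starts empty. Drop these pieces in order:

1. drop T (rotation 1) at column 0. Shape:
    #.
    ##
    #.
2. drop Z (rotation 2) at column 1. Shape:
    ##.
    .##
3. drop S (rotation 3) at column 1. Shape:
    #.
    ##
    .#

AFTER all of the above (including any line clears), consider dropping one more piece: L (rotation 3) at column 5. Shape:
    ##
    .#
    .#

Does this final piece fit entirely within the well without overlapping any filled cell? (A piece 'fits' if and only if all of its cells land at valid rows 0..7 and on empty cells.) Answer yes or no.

Answer: yes

Derivation:
Drop 1: T rot1 at col 0 lands with bottom-row=0; cleared 0 line(s) (total 0); column heights now [3 2 0 0 0 0 0], max=3
Drop 2: Z rot2 at col 1 lands with bottom-row=1; cleared 0 line(s) (total 0); column heights now [3 3 3 2 0 0 0], max=3
Drop 3: S rot3 at col 1 lands with bottom-row=3; cleared 0 line(s) (total 0); column heights now [3 6 5 2 0 0 0], max=6
Test piece L rot3 at col 5 (width 2): heights before test = [3 6 5 2 0 0 0]; fits = True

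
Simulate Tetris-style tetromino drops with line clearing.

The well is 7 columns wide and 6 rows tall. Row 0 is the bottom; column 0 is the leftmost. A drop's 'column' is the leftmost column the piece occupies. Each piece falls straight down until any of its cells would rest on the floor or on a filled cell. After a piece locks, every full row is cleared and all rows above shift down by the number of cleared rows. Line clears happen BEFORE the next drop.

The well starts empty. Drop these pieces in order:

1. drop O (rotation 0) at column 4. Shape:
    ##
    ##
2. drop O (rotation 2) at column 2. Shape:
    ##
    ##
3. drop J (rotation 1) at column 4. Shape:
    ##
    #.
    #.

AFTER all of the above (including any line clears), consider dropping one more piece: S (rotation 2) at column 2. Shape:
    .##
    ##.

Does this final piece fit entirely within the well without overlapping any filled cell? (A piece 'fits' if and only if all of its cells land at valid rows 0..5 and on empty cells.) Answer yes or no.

Answer: yes

Derivation:
Drop 1: O rot0 at col 4 lands with bottom-row=0; cleared 0 line(s) (total 0); column heights now [0 0 0 0 2 2 0], max=2
Drop 2: O rot2 at col 2 lands with bottom-row=0; cleared 0 line(s) (total 0); column heights now [0 0 2 2 2 2 0], max=2
Drop 3: J rot1 at col 4 lands with bottom-row=2; cleared 0 line(s) (total 0); column heights now [0 0 2 2 5 5 0], max=5
Test piece S rot2 at col 2 (width 3): heights before test = [0 0 2 2 5 5 0]; fits = True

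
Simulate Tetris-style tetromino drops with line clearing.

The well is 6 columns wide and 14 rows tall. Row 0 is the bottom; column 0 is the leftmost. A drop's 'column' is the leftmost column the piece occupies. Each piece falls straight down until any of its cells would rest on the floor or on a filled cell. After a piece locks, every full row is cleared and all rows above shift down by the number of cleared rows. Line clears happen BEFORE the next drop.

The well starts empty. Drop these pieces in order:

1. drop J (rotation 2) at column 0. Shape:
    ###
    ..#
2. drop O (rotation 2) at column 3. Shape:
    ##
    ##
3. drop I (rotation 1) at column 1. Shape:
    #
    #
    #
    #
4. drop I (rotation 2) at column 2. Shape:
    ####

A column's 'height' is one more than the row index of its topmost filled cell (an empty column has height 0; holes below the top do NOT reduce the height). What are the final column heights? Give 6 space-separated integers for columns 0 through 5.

Drop 1: J rot2 at col 0 lands with bottom-row=0; cleared 0 line(s) (total 0); column heights now [2 2 2 0 0 0], max=2
Drop 2: O rot2 at col 3 lands with bottom-row=0; cleared 0 line(s) (total 0); column heights now [2 2 2 2 2 0], max=2
Drop 3: I rot1 at col 1 lands with bottom-row=2; cleared 0 line(s) (total 0); column heights now [2 6 2 2 2 0], max=6
Drop 4: I rot2 at col 2 lands with bottom-row=2; cleared 0 line(s) (total 0); column heights now [2 6 3 3 3 3], max=6

Answer: 2 6 3 3 3 3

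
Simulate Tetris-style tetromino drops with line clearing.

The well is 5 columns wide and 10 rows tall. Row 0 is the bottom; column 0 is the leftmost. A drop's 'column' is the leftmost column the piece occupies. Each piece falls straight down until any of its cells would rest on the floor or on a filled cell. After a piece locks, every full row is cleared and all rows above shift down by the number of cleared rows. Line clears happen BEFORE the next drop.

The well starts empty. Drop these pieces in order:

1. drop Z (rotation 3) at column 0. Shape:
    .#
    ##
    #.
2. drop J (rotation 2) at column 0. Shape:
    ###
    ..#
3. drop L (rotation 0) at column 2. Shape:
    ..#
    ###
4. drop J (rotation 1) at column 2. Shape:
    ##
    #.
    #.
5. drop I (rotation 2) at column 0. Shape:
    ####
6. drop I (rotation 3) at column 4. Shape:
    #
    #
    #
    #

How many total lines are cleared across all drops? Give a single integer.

Answer: 1

Derivation:
Drop 1: Z rot3 at col 0 lands with bottom-row=0; cleared 0 line(s) (total 0); column heights now [2 3 0 0 0], max=3
Drop 2: J rot2 at col 0 lands with bottom-row=2; cleared 0 line(s) (total 0); column heights now [4 4 4 0 0], max=4
Drop 3: L rot0 at col 2 lands with bottom-row=4; cleared 0 line(s) (total 0); column heights now [4 4 5 5 6], max=6
Drop 4: J rot1 at col 2 lands with bottom-row=5; cleared 0 line(s) (total 0); column heights now [4 4 8 8 6], max=8
Drop 5: I rot2 at col 0 lands with bottom-row=8; cleared 0 line(s) (total 0); column heights now [9 9 9 9 6], max=9
Drop 6: I rot3 at col 4 lands with bottom-row=6; cleared 1 line(s) (total 1); column heights now [4 4 8 8 9], max=9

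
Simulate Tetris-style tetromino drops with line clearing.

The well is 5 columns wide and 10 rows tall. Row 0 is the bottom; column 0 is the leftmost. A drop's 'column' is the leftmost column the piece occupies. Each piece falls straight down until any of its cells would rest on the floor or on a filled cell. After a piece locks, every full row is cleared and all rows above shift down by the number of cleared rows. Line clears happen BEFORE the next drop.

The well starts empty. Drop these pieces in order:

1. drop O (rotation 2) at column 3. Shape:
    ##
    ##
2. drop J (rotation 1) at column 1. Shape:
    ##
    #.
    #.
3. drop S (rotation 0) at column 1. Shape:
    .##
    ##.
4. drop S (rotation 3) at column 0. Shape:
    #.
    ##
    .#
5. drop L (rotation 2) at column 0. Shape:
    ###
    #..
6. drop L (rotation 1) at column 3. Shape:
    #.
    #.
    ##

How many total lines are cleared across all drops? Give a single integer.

Answer: 0

Derivation:
Drop 1: O rot2 at col 3 lands with bottom-row=0; cleared 0 line(s) (total 0); column heights now [0 0 0 2 2], max=2
Drop 2: J rot1 at col 1 lands with bottom-row=0; cleared 0 line(s) (total 0); column heights now [0 3 3 2 2], max=3
Drop 3: S rot0 at col 1 lands with bottom-row=3; cleared 0 line(s) (total 0); column heights now [0 4 5 5 2], max=5
Drop 4: S rot3 at col 0 lands with bottom-row=4; cleared 0 line(s) (total 0); column heights now [7 6 5 5 2], max=7
Drop 5: L rot2 at col 0 lands with bottom-row=7; cleared 0 line(s) (total 0); column heights now [9 9 9 5 2], max=9
Drop 6: L rot1 at col 3 lands with bottom-row=5; cleared 0 line(s) (total 0); column heights now [9 9 9 8 6], max=9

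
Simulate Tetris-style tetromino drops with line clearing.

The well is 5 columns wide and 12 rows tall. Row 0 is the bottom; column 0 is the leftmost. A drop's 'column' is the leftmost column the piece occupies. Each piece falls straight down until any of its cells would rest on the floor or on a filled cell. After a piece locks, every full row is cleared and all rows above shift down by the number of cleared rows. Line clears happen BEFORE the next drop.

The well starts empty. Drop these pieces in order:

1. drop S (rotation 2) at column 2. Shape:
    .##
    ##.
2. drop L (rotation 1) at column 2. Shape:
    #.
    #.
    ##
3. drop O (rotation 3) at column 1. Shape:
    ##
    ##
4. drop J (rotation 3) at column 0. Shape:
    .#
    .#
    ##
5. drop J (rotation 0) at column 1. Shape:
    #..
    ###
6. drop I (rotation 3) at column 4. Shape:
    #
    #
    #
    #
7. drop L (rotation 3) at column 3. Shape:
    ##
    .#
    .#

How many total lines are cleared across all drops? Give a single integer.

Answer: 0

Derivation:
Drop 1: S rot2 at col 2 lands with bottom-row=0; cleared 0 line(s) (total 0); column heights now [0 0 1 2 2], max=2
Drop 2: L rot1 at col 2 lands with bottom-row=2; cleared 0 line(s) (total 0); column heights now [0 0 5 3 2], max=5
Drop 3: O rot3 at col 1 lands with bottom-row=5; cleared 0 line(s) (total 0); column heights now [0 7 7 3 2], max=7
Drop 4: J rot3 at col 0 lands with bottom-row=7; cleared 0 line(s) (total 0); column heights now [8 10 7 3 2], max=10
Drop 5: J rot0 at col 1 lands with bottom-row=10; cleared 0 line(s) (total 0); column heights now [8 12 11 11 2], max=12
Drop 6: I rot3 at col 4 lands with bottom-row=2; cleared 0 line(s) (total 0); column heights now [8 12 11 11 6], max=12
Drop 7: L rot3 at col 3 lands with bottom-row=9; cleared 0 line(s) (total 0); column heights now [8 12 11 12 12], max=12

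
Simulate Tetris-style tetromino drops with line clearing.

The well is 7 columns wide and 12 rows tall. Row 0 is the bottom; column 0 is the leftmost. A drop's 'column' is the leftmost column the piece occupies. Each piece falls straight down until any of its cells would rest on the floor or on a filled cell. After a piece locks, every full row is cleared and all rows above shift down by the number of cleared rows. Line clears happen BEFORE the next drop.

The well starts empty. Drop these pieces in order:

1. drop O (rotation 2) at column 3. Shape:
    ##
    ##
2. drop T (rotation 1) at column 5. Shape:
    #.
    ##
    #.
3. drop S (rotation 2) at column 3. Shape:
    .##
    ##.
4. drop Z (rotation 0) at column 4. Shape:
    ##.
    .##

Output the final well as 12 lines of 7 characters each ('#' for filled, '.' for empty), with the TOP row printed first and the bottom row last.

Answer: .......
.......
.......
.......
.......
.......
....##.
.....##
....##.
...###.
...####
...###.

Derivation:
Drop 1: O rot2 at col 3 lands with bottom-row=0; cleared 0 line(s) (total 0); column heights now [0 0 0 2 2 0 0], max=2
Drop 2: T rot1 at col 5 lands with bottom-row=0; cleared 0 line(s) (total 0); column heights now [0 0 0 2 2 3 2], max=3
Drop 3: S rot2 at col 3 lands with bottom-row=2; cleared 0 line(s) (total 0); column heights now [0 0 0 3 4 4 2], max=4
Drop 4: Z rot0 at col 4 lands with bottom-row=4; cleared 0 line(s) (total 0); column heights now [0 0 0 3 6 6 5], max=6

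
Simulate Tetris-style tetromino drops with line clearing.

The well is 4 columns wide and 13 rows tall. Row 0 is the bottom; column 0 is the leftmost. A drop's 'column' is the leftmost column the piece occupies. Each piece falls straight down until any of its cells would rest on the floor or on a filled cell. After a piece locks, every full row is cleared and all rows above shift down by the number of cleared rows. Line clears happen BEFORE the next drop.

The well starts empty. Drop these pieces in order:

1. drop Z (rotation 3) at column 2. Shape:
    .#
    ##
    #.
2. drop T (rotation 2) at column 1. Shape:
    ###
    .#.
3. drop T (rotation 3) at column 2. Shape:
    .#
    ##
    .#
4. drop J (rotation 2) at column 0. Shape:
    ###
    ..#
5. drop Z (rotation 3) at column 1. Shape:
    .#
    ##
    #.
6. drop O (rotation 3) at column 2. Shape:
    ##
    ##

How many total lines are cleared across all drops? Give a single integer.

Drop 1: Z rot3 at col 2 lands with bottom-row=0; cleared 0 line(s) (total 0); column heights now [0 0 2 3], max=3
Drop 2: T rot2 at col 1 lands with bottom-row=2; cleared 0 line(s) (total 0); column heights now [0 4 4 4], max=4
Drop 3: T rot3 at col 2 lands with bottom-row=4; cleared 0 line(s) (total 0); column heights now [0 4 6 7], max=7
Drop 4: J rot2 at col 0 lands with bottom-row=6; cleared 0 line(s) (total 0); column heights now [8 8 8 7], max=8
Drop 5: Z rot3 at col 1 lands with bottom-row=8; cleared 0 line(s) (total 0); column heights now [8 10 11 7], max=11
Drop 6: O rot3 at col 2 lands with bottom-row=11; cleared 0 line(s) (total 0); column heights now [8 10 13 13], max=13

Answer: 0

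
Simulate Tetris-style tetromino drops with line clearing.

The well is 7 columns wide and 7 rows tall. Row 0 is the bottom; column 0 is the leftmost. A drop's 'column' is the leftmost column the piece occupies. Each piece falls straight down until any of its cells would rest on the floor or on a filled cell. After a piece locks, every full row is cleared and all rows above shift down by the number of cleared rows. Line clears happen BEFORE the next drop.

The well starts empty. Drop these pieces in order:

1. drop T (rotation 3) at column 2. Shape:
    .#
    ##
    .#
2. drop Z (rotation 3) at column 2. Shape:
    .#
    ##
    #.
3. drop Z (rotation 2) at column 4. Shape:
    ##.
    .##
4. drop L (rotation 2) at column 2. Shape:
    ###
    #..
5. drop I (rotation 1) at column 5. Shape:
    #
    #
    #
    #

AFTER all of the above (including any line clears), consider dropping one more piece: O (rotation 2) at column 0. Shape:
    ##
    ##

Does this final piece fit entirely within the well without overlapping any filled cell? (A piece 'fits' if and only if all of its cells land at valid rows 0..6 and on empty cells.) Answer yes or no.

Answer: yes

Derivation:
Drop 1: T rot3 at col 2 lands with bottom-row=0; cleared 0 line(s) (total 0); column heights now [0 0 2 3 0 0 0], max=3
Drop 2: Z rot3 at col 2 lands with bottom-row=2; cleared 0 line(s) (total 0); column heights now [0 0 4 5 0 0 0], max=5
Drop 3: Z rot2 at col 4 lands with bottom-row=0; cleared 0 line(s) (total 0); column heights now [0 0 4 5 2 2 1], max=5
Drop 4: L rot2 at col 2 lands with bottom-row=4; cleared 0 line(s) (total 0); column heights now [0 0 6 6 6 2 1], max=6
Drop 5: I rot1 at col 5 lands with bottom-row=2; cleared 0 line(s) (total 0); column heights now [0 0 6 6 6 6 1], max=6
Test piece O rot2 at col 0 (width 2): heights before test = [0 0 6 6 6 6 1]; fits = True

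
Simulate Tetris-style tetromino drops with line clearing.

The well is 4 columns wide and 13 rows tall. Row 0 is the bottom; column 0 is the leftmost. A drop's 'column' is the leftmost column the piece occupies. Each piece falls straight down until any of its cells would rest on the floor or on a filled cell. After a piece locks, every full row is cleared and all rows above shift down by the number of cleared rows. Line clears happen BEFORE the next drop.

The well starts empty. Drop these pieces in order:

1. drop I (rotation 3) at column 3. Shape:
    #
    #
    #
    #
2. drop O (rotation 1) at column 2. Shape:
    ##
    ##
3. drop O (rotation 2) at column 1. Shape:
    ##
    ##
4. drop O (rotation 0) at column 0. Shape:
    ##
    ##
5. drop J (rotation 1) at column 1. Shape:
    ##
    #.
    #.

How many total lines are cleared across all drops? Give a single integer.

Drop 1: I rot3 at col 3 lands with bottom-row=0; cleared 0 line(s) (total 0); column heights now [0 0 0 4], max=4
Drop 2: O rot1 at col 2 lands with bottom-row=4; cleared 0 line(s) (total 0); column heights now [0 0 6 6], max=6
Drop 3: O rot2 at col 1 lands with bottom-row=6; cleared 0 line(s) (total 0); column heights now [0 8 8 6], max=8
Drop 4: O rot0 at col 0 lands with bottom-row=8; cleared 0 line(s) (total 0); column heights now [10 10 8 6], max=10
Drop 5: J rot1 at col 1 lands with bottom-row=10; cleared 0 line(s) (total 0); column heights now [10 13 13 6], max=13

Answer: 0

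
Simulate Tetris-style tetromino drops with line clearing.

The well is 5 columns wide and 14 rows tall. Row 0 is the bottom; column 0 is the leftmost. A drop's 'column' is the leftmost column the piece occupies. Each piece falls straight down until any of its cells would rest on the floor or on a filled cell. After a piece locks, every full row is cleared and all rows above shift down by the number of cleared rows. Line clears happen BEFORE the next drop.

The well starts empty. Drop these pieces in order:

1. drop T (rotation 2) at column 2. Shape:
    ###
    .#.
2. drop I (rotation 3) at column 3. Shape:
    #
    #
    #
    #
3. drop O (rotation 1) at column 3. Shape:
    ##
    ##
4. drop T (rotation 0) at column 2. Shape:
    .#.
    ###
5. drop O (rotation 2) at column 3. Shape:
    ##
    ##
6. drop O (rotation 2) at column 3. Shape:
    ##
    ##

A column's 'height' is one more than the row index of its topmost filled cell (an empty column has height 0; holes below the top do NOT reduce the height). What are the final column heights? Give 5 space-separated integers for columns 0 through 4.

Answer: 0 0 9 14 14

Derivation:
Drop 1: T rot2 at col 2 lands with bottom-row=0; cleared 0 line(s) (total 0); column heights now [0 0 2 2 2], max=2
Drop 2: I rot3 at col 3 lands with bottom-row=2; cleared 0 line(s) (total 0); column heights now [0 0 2 6 2], max=6
Drop 3: O rot1 at col 3 lands with bottom-row=6; cleared 0 line(s) (total 0); column heights now [0 0 2 8 8], max=8
Drop 4: T rot0 at col 2 lands with bottom-row=8; cleared 0 line(s) (total 0); column heights now [0 0 9 10 9], max=10
Drop 5: O rot2 at col 3 lands with bottom-row=10; cleared 0 line(s) (total 0); column heights now [0 0 9 12 12], max=12
Drop 6: O rot2 at col 3 lands with bottom-row=12; cleared 0 line(s) (total 0); column heights now [0 0 9 14 14], max=14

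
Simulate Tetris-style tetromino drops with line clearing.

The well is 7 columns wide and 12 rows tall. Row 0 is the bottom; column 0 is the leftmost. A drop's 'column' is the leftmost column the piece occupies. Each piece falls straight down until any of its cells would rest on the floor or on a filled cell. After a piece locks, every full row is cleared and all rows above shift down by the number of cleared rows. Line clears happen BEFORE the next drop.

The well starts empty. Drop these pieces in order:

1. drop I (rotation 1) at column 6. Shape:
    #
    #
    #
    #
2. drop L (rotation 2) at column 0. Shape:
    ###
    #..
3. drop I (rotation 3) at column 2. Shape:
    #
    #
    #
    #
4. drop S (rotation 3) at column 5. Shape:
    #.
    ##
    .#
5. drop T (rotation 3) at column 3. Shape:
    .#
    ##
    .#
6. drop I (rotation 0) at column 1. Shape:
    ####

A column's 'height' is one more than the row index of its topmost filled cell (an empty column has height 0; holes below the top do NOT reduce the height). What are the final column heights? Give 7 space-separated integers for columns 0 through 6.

Answer: 2 7 7 7 7 7 6

Derivation:
Drop 1: I rot1 at col 6 lands with bottom-row=0; cleared 0 line(s) (total 0); column heights now [0 0 0 0 0 0 4], max=4
Drop 2: L rot2 at col 0 lands with bottom-row=0; cleared 0 line(s) (total 0); column heights now [2 2 2 0 0 0 4], max=4
Drop 3: I rot3 at col 2 lands with bottom-row=2; cleared 0 line(s) (total 0); column heights now [2 2 6 0 0 0 4], max=6
Drop 4: S rot3 at col 5 lands with bottom-row=4; cleared 0 line(s) (total 0); column heights now [2 2 6 0 0 7 6], max=7
Drop 5: T rot3 at col 3 lands with bottom-row=0; cleared 0 line(s) (total 0); column heights now [2 2 6 2 3 7 6], max=7
Drop 6: I rot0 at col 1 lands with bottom-row=6; cleared 0 line(s) (total 0); column heights now [2 7 7 7 7 7 6], max=7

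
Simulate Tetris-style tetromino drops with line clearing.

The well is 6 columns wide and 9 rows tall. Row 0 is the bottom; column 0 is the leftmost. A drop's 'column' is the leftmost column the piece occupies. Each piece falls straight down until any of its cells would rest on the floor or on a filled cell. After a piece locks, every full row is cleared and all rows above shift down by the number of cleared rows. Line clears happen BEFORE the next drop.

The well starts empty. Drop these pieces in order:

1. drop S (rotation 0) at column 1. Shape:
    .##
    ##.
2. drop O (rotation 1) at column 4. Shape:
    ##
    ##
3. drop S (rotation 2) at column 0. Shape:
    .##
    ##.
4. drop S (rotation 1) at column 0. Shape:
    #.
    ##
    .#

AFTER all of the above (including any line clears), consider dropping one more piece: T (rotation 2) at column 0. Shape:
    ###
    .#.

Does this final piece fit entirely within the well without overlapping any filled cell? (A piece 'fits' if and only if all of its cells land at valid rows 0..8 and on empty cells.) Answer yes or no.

Drop 1: S rot0 at col 1 lands with bottom-row=0; cleared 0 line(s) (total 0); column heights now [0 1 2 2 0 0], max=2
Drop 2: O rot1 at col 4 lands with bottom-row=0; cleared 0 line(s) (total 0); column heights now [0 1 2 2 2 2], max=2
Drop 3: S rot2 at col 0 lands with bottom-row=1; cleared 1 line(s) (total 1); column heights now [0 2 2 0 1 1], max=2
Drop 4: S rot1 at col 0 lands with bottom-row=2; cleared 0 line(s) (total 1); column heights now [5 4 2 0 1 1], max=5
Test piece T rot2 at col 0 (width 3): heights before test = [5 4 2 0 1 1]; fits = True

Answer: yes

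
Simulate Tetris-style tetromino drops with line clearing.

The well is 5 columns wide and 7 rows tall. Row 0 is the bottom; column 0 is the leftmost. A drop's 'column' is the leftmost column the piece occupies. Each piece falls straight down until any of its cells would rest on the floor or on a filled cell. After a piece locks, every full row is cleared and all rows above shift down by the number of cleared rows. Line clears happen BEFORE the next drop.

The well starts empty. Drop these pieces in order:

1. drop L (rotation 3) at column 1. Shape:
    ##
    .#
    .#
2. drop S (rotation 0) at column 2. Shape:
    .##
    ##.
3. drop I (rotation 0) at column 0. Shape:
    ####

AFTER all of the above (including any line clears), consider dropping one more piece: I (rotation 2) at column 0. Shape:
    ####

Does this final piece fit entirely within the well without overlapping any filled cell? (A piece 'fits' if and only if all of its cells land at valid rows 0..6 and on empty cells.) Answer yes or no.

Answer: yes

Derivation:
Drop 1: L rot3 at col 1 lands with bottom-row=0; cleared 0 line(s) (total 0); column heights now [0 3 3 0 0], max=3
Drop 2: S rot0 at col 2 lands with bottom-row=3; cleared 0 line(s) (total 0); column heights now [0 3 4 5 5], max=5
Drop 3: I rot0 at col 0 lands with bottom-row=5; cleared 0 line(s) (total 0); column heights now [6 6 6 6 5], max=6
Test piece I rot2 at col 0 (width 4): heights before test = [6 6 6 6 5]; fits = True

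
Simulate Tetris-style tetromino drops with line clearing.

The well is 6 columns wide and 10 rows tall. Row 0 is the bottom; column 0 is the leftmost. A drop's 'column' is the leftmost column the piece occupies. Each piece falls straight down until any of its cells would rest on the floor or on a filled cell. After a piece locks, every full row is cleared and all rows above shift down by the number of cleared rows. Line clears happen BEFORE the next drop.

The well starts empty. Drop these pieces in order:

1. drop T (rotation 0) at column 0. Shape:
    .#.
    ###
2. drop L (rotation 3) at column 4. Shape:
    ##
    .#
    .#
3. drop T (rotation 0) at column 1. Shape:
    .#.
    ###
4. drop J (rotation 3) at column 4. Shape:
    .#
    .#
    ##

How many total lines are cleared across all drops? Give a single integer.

Drop 1: T rot0 at col 0 lands with bottom-row=0; cleared 0 line(s) (total 0); column heights now [1 2 1 0 0 0], max=2
Drop 2: L rot3 at col 4 lands with bottom-row=0; cleared 0 line(s) (total 0); column heights now [1 2 1 0 3 3], max=3
Drop 3: T rot0 at col 1 lands with bottom-row=2; cleared 0 line(s) (total 0); column heights now [1 3 4 3 3 3], max=4
Drop 4: J rot3 at col 4 lands with bottom-row=3; cleared 0 line(s) (total 0); column heights now [1 3 4 3 4 6], max=6

Answer: 0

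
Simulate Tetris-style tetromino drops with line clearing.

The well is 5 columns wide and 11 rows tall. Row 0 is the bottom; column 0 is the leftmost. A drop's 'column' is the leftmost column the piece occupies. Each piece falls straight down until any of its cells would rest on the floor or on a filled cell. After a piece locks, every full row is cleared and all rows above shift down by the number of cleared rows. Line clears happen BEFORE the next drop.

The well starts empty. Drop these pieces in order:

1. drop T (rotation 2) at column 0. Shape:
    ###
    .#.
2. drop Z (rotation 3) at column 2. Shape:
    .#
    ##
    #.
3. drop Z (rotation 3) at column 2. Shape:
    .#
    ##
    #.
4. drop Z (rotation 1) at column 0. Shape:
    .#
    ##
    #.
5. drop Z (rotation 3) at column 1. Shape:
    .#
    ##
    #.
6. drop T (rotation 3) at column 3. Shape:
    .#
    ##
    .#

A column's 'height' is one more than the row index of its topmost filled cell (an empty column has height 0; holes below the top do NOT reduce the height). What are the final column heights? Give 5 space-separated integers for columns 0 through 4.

Answer: 4 7 8 8 9

Derivation:
Drop 1: T rot2 at col 0 lands with bottom-row=0; cleared 0 line(s) (total 0); column heights now [2 2 2 0 0], max=2
Drop 2: Z rot3 at col 2 lands with bottom-row=2; cleared 0 line(s) (total 0); column heights now [2 2 4 5 0], max=5
Drop 3: Z rot3 at col 2 lands with bottom-row=4; cleared 0 line(s) (total 0); column heights now [2 2 6 7 0], max=7
Drop 4: Z rot1 at col 0 lands with bottom-row=2; cleared 0 line(s) (total 0); column heights now [4 5 6 7 0], max=7
Drop 5: Z rot3 at col 1 lands with bottom-row=5; cleared 0 line(s) (total 0); column heights now [4 7 8 7 0], max=8
Drop 6: T rot3 at col 3 lands with bottom-row=6; cleared 0 line(s) (total 0); column heights now [4 7 8 8 9], max=9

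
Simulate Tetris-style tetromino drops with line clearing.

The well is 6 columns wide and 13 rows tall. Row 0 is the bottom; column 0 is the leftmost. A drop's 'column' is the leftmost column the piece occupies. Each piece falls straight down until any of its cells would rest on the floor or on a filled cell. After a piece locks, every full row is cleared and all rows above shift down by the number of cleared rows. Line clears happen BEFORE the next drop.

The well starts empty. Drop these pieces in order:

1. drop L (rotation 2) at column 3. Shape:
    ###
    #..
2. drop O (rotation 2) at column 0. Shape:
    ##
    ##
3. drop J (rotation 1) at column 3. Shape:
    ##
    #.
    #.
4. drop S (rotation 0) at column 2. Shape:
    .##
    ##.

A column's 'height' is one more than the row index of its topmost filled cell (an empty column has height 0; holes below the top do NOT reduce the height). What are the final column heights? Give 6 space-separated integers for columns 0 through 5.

Drop 1: L rot2 at col 3 lands with bottom-row=0; cleared 0 line(s) (total 0); column heights now [0 0 0 2 2 2], max=2
Drop 2: O rot2 at col 0 lands with bottom-row=0; cleared 0 line(s) (total 0); column heights now [2 2 0 2 2 2], max=2
Drop 3: J rot1 at col 3 lands with bottom-row=2; cleared 0 line(s) (total 0); column heights now [2 2 0 5 5 2], max=5
Drop 4: S rot0 at col 2 lands with bottom-row=5; cleared 0 line(s) (total 0); column heights now [2 2 6 7 7 2], max=7

Answer: 2 2 6 7 7 2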